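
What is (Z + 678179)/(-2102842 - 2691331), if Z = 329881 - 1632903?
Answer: 624843/4794173 ≈ 0.13033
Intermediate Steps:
Z = -1303022
(Z + 678179)/(-2102842 - 2691331) = (-1303022 + 678179)/(-2102842 - 2691331) = -624843/(-4794173) = -624843*(-1/4794173) = 624843/4794173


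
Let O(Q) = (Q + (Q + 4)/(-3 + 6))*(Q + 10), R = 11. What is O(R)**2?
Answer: 112896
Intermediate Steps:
O(Q) = (10 + Q)*(4/3 + 4*Q/3) (O(Q) = (Q + (4 + Q)/3)*(10 + Q) = (Q + (4 + Q)*(1/3))*(10 + Q) = (Q + (4/3 + Q/3))*(10 + Q) = (4/3 + 4*Q/3)*(10 + Q) = (10 + Q)*(4/3 + 4*Q/3))
O(R)**2 = (40/3 + (4/3)*11**2 + (44/3)*11)**2 = (40/3 + (4/3)*121 + 484/3)**2 = (40/3 + 484/3 + 484/3)**2 = 336**2 = 112896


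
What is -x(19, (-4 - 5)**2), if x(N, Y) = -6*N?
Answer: 114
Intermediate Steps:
-x(19, (-4 - 5)**2) = -(-6)*19 = -1*(-114) = 114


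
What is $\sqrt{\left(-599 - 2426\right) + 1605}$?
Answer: $2 i \sqrt{355} \approx 37.683 i$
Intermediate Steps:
$\sqrt{\left(-599 - 2426\right) + 1605} = \sqrt{-3025 + 1605} = \sqrt{-1420} = 2 i \sqrt{355}$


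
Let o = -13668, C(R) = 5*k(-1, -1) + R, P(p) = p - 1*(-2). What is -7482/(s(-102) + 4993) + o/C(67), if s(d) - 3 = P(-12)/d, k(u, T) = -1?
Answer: -1753139076/7898831 ≈ -221.95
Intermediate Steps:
P(p) = 2 + p (P(p) = p + 2 = 2 + p)
C(R) = -5 + R (C(R) = 5*(-1) + R = -5 + R)
s(d) = 3 - 10/d (s(d) = 3 + (2 - 12)/d = 3 - 10/d)
-7482/(s(-102) + 4993) + o/C(67) = -7482/((3 - 10/(-102)) + 4993) - 13668/(-5 + 67) = -7482/((3 - 10*(-1/102)) + 4993) - 13668/62 = -7482/((3 + 5/51) + 4993) - 13668*1/62 = -7482/(158/51 + 4993) - 6834/31 = -7482/254801/51 - 6834/31 = -7482*51/254801 - 6834/31 = -381582/254801 - 6834/31 = -1753139076/7898831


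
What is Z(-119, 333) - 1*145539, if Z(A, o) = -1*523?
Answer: -146062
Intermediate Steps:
Z(A, o) = -523
Z(-119, 333) - 1*145539 = -523 - 1*145539 = -523 - 145539 = -146062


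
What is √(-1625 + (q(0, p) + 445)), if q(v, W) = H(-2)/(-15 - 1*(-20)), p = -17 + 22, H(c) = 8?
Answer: 2*I*√7365/5 ≈ 34.328*I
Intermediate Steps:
p = 5
q(v, W) = 8/5 (q(v, W) = 8/(-15 - 1*(-20)) = 8/(-15 + 20) = 8/5)
√(-1625 + (q(0, p) + 445)) = √(-1625 + (8/5 + 445)) = √(-1625 + 2233/5) = √(-5892/5) = 2*I*√7365/5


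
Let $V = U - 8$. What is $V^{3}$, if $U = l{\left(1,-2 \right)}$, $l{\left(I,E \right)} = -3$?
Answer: $-1331$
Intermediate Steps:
$U = -3$
$V = -11$ ($V = -3 - 8 = -11$)
$V^{3} = \left(-11\right)^{3} = -1331$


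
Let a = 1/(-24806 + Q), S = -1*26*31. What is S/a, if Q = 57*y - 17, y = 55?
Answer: 17480528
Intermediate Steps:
Q = 3118 (Q = 57*55 - 17 = 3135 - 17 = 3118)
S = -806 (S = -26*31 = -806)
a = -1/21688 (a = 1/(-24806 + 3118) = 1/(-21688) = -1/21688 ≈ -4.6108e-5)
S/a = -806/(-1/21688) = -806*(-21688) = 17480528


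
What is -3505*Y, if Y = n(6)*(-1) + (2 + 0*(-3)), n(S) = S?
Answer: 14020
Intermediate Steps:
Y = -4 (Y = 6*(-1) + (2 + 0*(-3)) = -6 + (2 + 0) = -6 + 2 = -4)
-3505*Y = -3505*(-4) = 14020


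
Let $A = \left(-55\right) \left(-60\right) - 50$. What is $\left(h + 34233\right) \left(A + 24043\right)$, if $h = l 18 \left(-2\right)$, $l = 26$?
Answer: $908775021$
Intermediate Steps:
$h = -936$ ($h = 26 \cdot 18 \left(-2\right) = 468 \left(-2\right) = -936$)
$A = 3250$ ($A = 3300 - 50 = 3250$)
$\left(h + 34233\right) \left(A + 24043\right) = \left(-936 + 34233\right) \left(3250 + 24043\right) = 33297 \cdot 27293 = 908775021$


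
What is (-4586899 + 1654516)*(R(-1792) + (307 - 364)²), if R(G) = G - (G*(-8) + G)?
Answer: 32511330321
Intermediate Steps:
R(G) = 8*G (R(G) = G - (-8*G + G) = G - (-7)*G = G + 7*G = 8*G)
(-4586899 + 1654516)*(R(-1792) + (307 - 364)²) = (-4586899 + 1654516)*(8*(-1792) + (307 - 364)²) = -2932383*(-14336 + (-57)²) = -2932383*(-14336 + 3249) = -2932383*(-11087) = 32511330321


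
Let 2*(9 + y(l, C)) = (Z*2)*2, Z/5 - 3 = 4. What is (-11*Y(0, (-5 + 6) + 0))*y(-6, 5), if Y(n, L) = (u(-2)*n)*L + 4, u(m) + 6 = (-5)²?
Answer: -2684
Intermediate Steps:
u(m) = 19 (u(m) = -6 + (-5)² = -6 + 25 = 19)
Z = 35 (Z = 15 + 5*4 = 15 + 20 = 35)
y(l, C) = 61 (y(l, C) = -9 + ((35*2)*2)/2 = -9 + (70*2)/2 = -9 + (½)*140 = -9 + 70 = 61)
Y(n, L) = 4 + 19*L*n (Y(n, L) = (19*n)*L + 4 = 19*L*n + 4 = 4 + 19*L*n)
(-11*Y(0, (-5 + 6) + 0))*y(-6, 5) = -11*(4 + 19*((-5 + 6) + 0)*0)*61 = -11*(4 + 19*(1 + 0)*0)*61 = -11*(4 + 19*1*0)*61 = -11*(4 + 0)*61 = -11*4*61 = -44*61 = -2684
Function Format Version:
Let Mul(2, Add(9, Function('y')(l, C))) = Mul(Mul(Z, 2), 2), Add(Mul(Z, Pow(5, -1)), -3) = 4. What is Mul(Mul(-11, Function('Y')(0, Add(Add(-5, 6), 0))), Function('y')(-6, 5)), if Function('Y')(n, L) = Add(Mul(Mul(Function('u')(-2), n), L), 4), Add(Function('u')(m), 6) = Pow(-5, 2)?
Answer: -2684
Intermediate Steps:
Function('u')(m) = 19 (Function('u')(m) = Add(-6, Pow(-5, 2)) = Add(-6, 25) = 19)
Z = 35 (Z = Add(15, Mul(5, 4)) = Add(15, 20) = 35)
Function('y')(l, C) = 61 (Function('y')(l, C) = Add(-9, Mul(Rational(1, 2), Mul(Mul(35, 2), 2))) = Add(-9, Mul(Rational(1, 2), Mul(70, 2))) = Add(-9, Mul(Rational(1, 2), 140)) = Add(-9, 70) = 61)
Function('Y')(n, L) = Add(4, Mul(19, L, n)) (Function('Y')(n, L) = Add(Mul(Mul(19, n), L), 4) = Add(Mul(19, L, n), 4) = Add(4, Mul(19, L, n)))
Mul(Mul(-11, Function('Y')(0, Add(Add(-5, 6), 0))), Function('y')(-6, 5)) = Mul(Mul(-11, Add(4, Mul(19, Add(Add(-5, 6), 0), 0))), 61) = Mul(Mul(-11, Add(4, Mul(19, Add(1, 0), 0))), 61) = Mul(Mul(-11, Add(4, Mul(19, 1, 0))), 61) = Mul(Mul(-11, Add(4, 0)), 61) = Mul(Mul(-11, 4), 61) = Mul(-44, 61) = -2684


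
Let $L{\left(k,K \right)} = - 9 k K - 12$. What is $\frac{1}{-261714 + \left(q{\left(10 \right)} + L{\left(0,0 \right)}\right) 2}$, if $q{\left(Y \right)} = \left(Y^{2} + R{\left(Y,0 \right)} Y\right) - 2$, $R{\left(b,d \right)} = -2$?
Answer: $- \frac{1}{261582} \approx -3.8229 \cdot 10^{-6}$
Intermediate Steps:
$L{\left(k,K \right)} = -12 - 9 K k$ ($L{\left(k,K \right)} = - 9 K k - 12 = -12 - 9 K k$)
$q{\left(Y \right)} = -2 + Y^{2} - 2 Y$ ($q{\left(Y \right)} = \left(Y^{2} - 2 Y\right) - 2 = -2 + Y^{2} - 2 Y$)
$\frac{1}{-261714 + \left(q{\left(10 \right)} + L{\left(0,0 \right)}\right) 2} = \frac{1}{-261714 + \left(\left(-2 + 10^{2} - 20\right) - \left(12 + 0 \cdot 0\right)\right) 2} = \frac{1}{-261714 + \left(\left(-2 + 100 - 20\right) + \left(-12 + 0\right)\right) 2} = \frac{1}{-261714 + \left(78 - 12\right) 2} = \frac{1}{-261714 + 66 \cdot 2} = \frac{1}{-261714 + 132} = \frac{1}{-261582} = - \frac{1}{261582}$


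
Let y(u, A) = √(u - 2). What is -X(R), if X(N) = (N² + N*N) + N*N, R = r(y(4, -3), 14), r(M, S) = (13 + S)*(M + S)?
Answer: -433026 - 61236*√2 ≈ -5.1963e+5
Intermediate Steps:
y(u, A) = √(-2 + u)
R = 378 + 27*√2 (R = 14² + 13*√(-2 + 4) + 13*14 + √(-2 + 4)*14 = 196 + 13*√2 + 182 + √2*14 = 196 + 13*√2 + 182 + 14*√2 = 378 + 27*√2 ≈ 416.18)
X(N) = 3*N² (X(N) = (N² + N²) + N² = 2*N² + N² = 3*N²)
-X(R) = -3*(378 + 27*√2)²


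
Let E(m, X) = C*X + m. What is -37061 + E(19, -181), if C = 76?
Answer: -50798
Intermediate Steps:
E(m, X) = m + 76*X (E(m, X) = 76*X + m = m + 76*X)
-37061 + E(19, -181) = -37061 + (19 + 76*(-181)) = -37061 + (19 - 13756) = -37061 - 13737 = -50798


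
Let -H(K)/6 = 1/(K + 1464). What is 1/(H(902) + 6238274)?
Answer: 1183/7379878139 ≈ 1.6030e-7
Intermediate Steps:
H(K) = -6/(1464 + K) (H(K) = -6/(K + 1464) = -6/(1464 + K))
1/(H(902) + 6238274) = 1/(-6/(1464 + 902) + 6238274) = 1/(-6/2366 + 6238274) = 1/(-6*1/2366 + 6238274) = 1/(-3/1183 + 6238274) = 1/(7379878139/1183) = 1183/7379878139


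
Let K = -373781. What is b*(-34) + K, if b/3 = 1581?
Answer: -535043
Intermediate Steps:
b = 4743 (b = 3*1581 = 4743)
b*(-34) + K = 4743*(-34) - 373781 = -161262 - 373781 = -535043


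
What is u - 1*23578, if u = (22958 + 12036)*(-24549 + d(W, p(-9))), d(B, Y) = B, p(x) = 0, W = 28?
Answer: -858111452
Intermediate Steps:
u = -858087874 (u = (22958 + 12036)*(-24549 + 28) = 34994*(-24521) = -858087874)
u - 1*23578 = -858087874 - 1*23578 = -858087874 - 23578 = -858111452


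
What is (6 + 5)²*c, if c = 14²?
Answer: 23716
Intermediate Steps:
c = 196
(6 + 5)²*c = (6 + 5)²*196 = 11²*196 = 121*196 = 23716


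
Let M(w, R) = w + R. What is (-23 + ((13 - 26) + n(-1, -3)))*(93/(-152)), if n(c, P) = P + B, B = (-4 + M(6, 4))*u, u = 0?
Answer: 3627/152 ≈ 23.862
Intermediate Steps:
M(w, R) = R + w
B = 0 (B = (-4 + (4 + 6))*0 = (-4 + 10)*0 = 6*0 = 0)
n(c, P) = P (n(c, P) = P + 0 = P)
(-23 + ((13 - 26) + n(-1, -3)))*(93/(-152)) = (-23 + ((13 - 26) - 3))*(93/(-152)) = (-23 + (-13 - 3))*(93*(-1/152)) = (-23 - 16)*(-93/152) = -39*(-93/152) = 3627/152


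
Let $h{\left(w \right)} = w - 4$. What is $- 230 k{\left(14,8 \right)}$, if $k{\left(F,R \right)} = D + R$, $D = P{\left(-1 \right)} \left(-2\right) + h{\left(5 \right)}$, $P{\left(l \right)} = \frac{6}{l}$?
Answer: $-4830$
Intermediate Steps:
$h{\left(w \right)} = -4 + w$
$D = 13$ ($D = \frac{6}{-1} \left(-2\right) + \left(-4 + 5\right) = 6 \left(-1\right) \left(-2\right) + 1 = \left(-6\right) \left(-2\right) + 1 = 12 + 1 = 13$)
$k{\left(F,R \right)} = 13 + R$
$- 230 k{\left(14,8 \right)} = - 230 \left(13 + 8\right) = \left(-230\right) 21 = -4830$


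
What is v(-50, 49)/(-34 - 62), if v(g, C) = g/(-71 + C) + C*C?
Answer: -2203/88 ≈ -25.034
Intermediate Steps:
v(g, C) = C² + g/(-71 + C) (v(g, C) = g/(-71 + C) + C² = C² + g/(-71 + C))
v(-50, 49)/(-34 - 62) = ((-50 + 49³ - 71*49²)/(-71 + 49))/(-34 - 62) = ((-50 + 117649 - 71*2401)/(-22))/(-96) = -(-1)*(-50 + 117649 - 170471)/2112 = -(-1)*(-52872)/2112 = -1/96*26436/11 = -2203/88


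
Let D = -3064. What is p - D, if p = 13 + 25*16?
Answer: 3477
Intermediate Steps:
p = 413 (p = 13 + 400 = 413)
p - D = 413 - 1*(-3064) = 413 + 3064 = 3477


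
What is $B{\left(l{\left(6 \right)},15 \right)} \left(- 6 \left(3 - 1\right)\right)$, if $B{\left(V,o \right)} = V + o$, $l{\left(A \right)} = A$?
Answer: $-252$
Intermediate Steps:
$B{\left(l{\left(6 \right)},15 \right)} \left(- 6 \left(3 - 1\right)\right) = \left(6 + 15\right) \left(- 6 \left(3 - 1\right)\right) = 21 \left(\left(-6\right) 2\right) = 21 \left(-12\right) = -252$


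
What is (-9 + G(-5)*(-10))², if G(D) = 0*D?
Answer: 81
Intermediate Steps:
G(D) = 0
(-9 + G(-5)*(-10))² = (-9 + 0*(-10))² = (-9 + 0)² = (-9)² = 81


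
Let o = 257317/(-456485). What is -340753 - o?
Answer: -155548375888/456485 ≈ -3.4075e+5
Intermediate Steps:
o = -257317/456485 (o = 257317*(-1/456485) = -257317/456485 ≈ -0.56369)
-340753 - o = -340753 - 1*(-257317/456485) = -340753 + 257317/456485 = -155548375888/456485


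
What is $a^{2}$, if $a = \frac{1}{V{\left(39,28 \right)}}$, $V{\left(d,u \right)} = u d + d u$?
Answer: $\frac{1}{4769856} \approx 2.0965 \cdot 10^{-7}$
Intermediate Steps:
$V{\left(d,u \right)} = 2 d u$ ($V{\left(d,u \right)} = d u + d u = 2 d u$)
$a = \frac{1}{2184}$ ($a = \frac{1}{2 \cdot 39 \cdot 28} = \frac{1}{2184} \approx 0.00045788$)
$a^{2} = \left(\frac{1}{2184}\right)^{2} = \frac{1}{4769856}$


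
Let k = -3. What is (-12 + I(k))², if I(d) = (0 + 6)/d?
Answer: 196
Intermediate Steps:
I(d) = 6/d
(-12 + I(k))² = (-12 + 6/(-3))² = (-12 + 6*(-⅓))² = (-12 - 2)² = (-14)² = 196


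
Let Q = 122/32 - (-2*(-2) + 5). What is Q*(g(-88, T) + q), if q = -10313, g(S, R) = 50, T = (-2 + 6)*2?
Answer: 851829/16 ≈ 53239.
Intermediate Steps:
T = 8 (T = 4*2 = 8)
Q = -83/16 (Q = 122*(1/32) - (4 + 5) = 61/16 - 1*9 = 61/16 - 9 = -83/16 ≈ -5.1875)
Q*(g(-88, T) + q) = -83*(50 - 10313)/16 = -83/16*(-10263) = 851829/16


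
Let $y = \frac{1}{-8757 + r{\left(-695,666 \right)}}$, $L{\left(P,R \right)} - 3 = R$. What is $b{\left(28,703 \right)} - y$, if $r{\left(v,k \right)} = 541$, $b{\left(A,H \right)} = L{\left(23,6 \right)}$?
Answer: $\frac{73945}{8216} \approx 9.0001$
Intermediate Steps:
$L{\left(P,R \right)} = 3 + R$
$b{\left(A,H \right)} = 9$ ($b{\left(A,H \right)} = 3 + 6 = 9$)
$y = - \frac{1}{8216}$ ($y = \frac{1}{-8757 + 541} = \frac{1}{-8216} = - \frac{1}{8216} \approx -0.00012171$)
$b{\left(28,703 \right)} - y = 9 - - \frac{1}{8216} = 9 + \frac{1}{8216} = \frac{73945}{8216}$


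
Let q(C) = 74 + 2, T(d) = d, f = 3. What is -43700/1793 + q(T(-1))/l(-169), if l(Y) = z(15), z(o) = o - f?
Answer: -97033/5379 ≈ -18.039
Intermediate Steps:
z(o) = -3 + o (z(o) = o - 1*3 = o - 3 = -3 + o)
l(Y) = 12 (l(Y) = -3 + 15 = 12)
q(C) = 76
-43700/1793 + q(T(-1))/l(-169) = -43700/1793 + 76/12 = -43700*1/1793 + 76*(1/12) = -43700/1793 + 19/3 = -97033/5379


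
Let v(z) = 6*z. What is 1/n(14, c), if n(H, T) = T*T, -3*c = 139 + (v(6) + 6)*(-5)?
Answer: 9/5041 ≈ 0.0017854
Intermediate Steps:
c = 71/3 (c = -(139 + (6*6 + 6)*(-5))/3 = -(139 + (36 + 6)*(-5))/3 = -(139 + 42*(-5))/3 = -(139 - 210)/3 = -⅓*(-71) = 71/3 ≈ 23.667)
n(H, T) = T²
1/n(14, c) = 1/((71/3)²) = 1/(5041/9) = 9/5041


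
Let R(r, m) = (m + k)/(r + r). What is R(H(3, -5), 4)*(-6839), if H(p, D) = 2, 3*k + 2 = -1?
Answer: -20517/4 ≈ -5129.3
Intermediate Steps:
k = -1 (k = -2/3 + (1/3)*(-1) = -2/3 - 1/3 = -1)
R(r, m) = (-1 + m)/(2*r) (R(r, m) = (m - 1)/(r + r) = (-1 + m)/((2*r)) = (-1 + m)*(1/(2*r)) = (-1 + m)/(2*r))
R(H(3, -5), 4)*(-6839) = ((1/2)*(-1 + 4)/2)*(-6839) = ((1/2)*(1/2)*3)*(-6839) = (3/4)*(-6839) = -20517/4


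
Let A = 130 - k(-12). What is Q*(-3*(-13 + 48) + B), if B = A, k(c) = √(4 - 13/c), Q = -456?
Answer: -11400 + 76*√183 ≈ -10372.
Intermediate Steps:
A = 130 - √183/6 (A = 130 - √(4 - 13/(-12)) = 130 - √(4 - 13*(-1/12)) = 130 - √(4 + 13/12) = 130 - √(61/12) = 130 - √183/6 ≈ 127.75)
B = 130 - √183/6 ≈ 127.75
Q*(-3*(-13 + 48) + B) = -456*(-3*(-13 + 48) + (130 - √183/6)) = -456*(-3*35 + (130 - √183/6)) = -456*(-105 + (130 - √183/6)) = -456*(25 - √183/6) = -11400 + 76*√183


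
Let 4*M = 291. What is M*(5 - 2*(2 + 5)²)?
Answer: -27063/4 ≈ -6765.8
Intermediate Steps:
M = 291/4 (M = (¼)*291 = 291/4 ≈ 72.750)
M*(5 - 2*(2 + 5)²) = 291*(5 - 2*(2 + 5)²)/4 = 291*(5 - 2*7²)/4 = 291*(5 - 2*49)/4 = 291*(5 - 98)/4 = (291/4)*(-93) = -27063/4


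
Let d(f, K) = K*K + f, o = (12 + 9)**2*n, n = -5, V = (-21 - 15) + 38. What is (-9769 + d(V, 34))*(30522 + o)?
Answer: -243837687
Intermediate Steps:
V = 2 (V = -36 + 38 = 2)
o = -2205 (o = (12 + 9)**2*(-5) = 21**2*(-5) = 441*(-5) = -2205)
d(f, K) = f + K**2 (d(f, K) = K**2 + f = f + K**2)
(-9769 + d(V, 34))*(30522 + o) = (-9769 + (2 + 34**2))*(30522 - 2205) = (-9769 + (2 + 1156))*28317 = (-9769 + 1158)*28317 = -8611*28317 = -243837687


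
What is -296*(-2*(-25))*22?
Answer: -325600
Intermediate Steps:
-296*(-2*(-25))*22 = -14800*22 = -296*1100 = -325600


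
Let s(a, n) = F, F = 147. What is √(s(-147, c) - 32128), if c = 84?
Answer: I*√31981 ≈ 178.83*I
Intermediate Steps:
s(a, n) = 147
√(s(-147, c) - 32128) = √(147 - 32128) = √(-31981) = I*√31981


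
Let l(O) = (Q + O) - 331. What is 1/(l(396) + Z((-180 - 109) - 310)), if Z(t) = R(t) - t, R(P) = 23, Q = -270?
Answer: 1/417 ≈ 0.0023981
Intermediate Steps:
l(O) = -601 + O (l(O) = (-270 + O) - 331 = -601 + O)
Z(t) = 23 - t
1/(l(396) + Z((-180 - 109) - 310)) = 1/((-601 + 396) + (23 - ((-180 - 109) - 310))) = 1/(-205 + (23 - (-289 - 310))) = 1/(-205 + (23 - 1*(-599))) = 1/(-205 + (23 + 599)) = 1/(-205 + 622) = 1/417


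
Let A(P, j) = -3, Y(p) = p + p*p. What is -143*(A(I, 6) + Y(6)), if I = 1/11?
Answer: -5577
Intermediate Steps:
I = 1/11 ≈ 0.090909
Y(p) = p + p²
-143*(A(I, 6) + Y(6)) = -143*(-3 + 6*(1 + 6)) = -143*(-3 + 6*7) = -143*(-3 + 42) = -143*39 = -5577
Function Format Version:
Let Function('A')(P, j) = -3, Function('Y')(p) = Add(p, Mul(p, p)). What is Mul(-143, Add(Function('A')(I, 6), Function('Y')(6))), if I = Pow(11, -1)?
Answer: -5577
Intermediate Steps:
I = Rational(1, 11) ≈ 0.090909
Function('Y')(p) = Add(p, Pow(p, 2))
Mul(-143, Add(Function('A')(I, 6), Function('Y')(6))) = Mul(-143, Add(-3, Mul(6, Add(1, 6)))) = Mul(-143, Add(-3, Mul(6, 7))) = Mul(-143, Add(-3, 42)) = Mul(-143, 39) = -5577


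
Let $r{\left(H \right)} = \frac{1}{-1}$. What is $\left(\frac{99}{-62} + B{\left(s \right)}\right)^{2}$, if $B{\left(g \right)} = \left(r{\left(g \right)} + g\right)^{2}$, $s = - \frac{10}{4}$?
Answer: $\frac{1745041}{15376} \approx 113.49$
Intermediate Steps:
$r{\left(H \right)} = -1$
$s = - \frac{5}{2}$ ($s = \left(-10\right) \frac{1}{4} = - \frac{5}{2} \approx -2.5$)
$B{\left(g \right)} = \left(-1 + g\right)^{2}$
$\left(\frac{99}{-62} + B{\left(s \right)}\right)^{2} = \left(\frac{99}{-62} + \left(-1 - \frac{5}{2}\right)^{2}\right)^{2} = \left(99 \left(- \frac{1}{62}\right) + \left(- \frac{7}{2}\right)^{2}\right)^{2} = \left(- \frac{99}{62} + \frac{49}{4}\right)^{2} = \left(\frac{1321}{124}\right)^{2} = \frac{1745041}{15376}$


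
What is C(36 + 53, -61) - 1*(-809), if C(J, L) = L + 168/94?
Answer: 35240/47 ≈ 749.79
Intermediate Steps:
C(J, L) = 84/47 + L (C(J, L) = L + 168*(1/94) = L + 84/47 = 84/47 + L)
C(36 + 53, -61) - 1*(-809) = (84/47 - 61) - 1*(-809) = -2783/47 + 809 = 35240/47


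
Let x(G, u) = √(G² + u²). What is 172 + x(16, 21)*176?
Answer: 172 + 176*√697 ≈ 4818.5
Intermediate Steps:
172 + x(16, 21)*176 = 172 + √(16² + 21²)*176 = 172 + √(256 + 441)*176 = 172 + √697*176 = 172 + 176*√697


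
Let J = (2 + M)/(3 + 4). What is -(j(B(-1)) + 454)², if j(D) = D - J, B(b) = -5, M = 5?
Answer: -200704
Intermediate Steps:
J = 1 (J = (2 + 5)/(3 + 4) = 7/7 = 7*(⅐) = 1)
j(D) = -1 + D (j(D) = D - 1*1 = D - 1 = -1 + D)
-(j(B(-1)) + 454)² = -((-1 - 5) + 454)² = -(-6 + 454)² = -1*448² = -1*200704 = -200704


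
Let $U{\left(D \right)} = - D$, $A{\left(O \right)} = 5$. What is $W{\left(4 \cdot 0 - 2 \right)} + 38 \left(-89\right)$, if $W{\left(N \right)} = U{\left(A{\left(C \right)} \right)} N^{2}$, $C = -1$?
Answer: $-3402$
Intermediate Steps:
$W{\left(N \right)} = - 5 N^{2}$ ($W{\left(N \right)} = \left(-1\right) 5 N^{2} = - 5 N^{2}$)
$W{\left(4 \cdot 0 - 2 \right)} + 38 \left(-89\right) = - 5 \left(4 \cdot 0 - 2\right)^{2} + 38 \left(-89\right) = - 5 \left(0 - 2\right)^{2} - 3382 = - 5 \left(-2\right)^{2} - 3382 = \left(-5\right) 4 - 3382 = -20 - 3382 = -3402$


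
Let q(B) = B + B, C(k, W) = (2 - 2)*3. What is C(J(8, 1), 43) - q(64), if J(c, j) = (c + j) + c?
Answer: -128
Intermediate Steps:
J(c, j) = j + 2*c
C(k, W) = 0 (C(k, W) = 0*3 = 0)
q(B) = 2*B
C(J(8, 1), 43) - q(64) = 0 - 2*64 = 0 - 1*128 = 0 - 128 = -128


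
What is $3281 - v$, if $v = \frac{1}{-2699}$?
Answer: $\frac{8855420}{2699} \approx 3281.0$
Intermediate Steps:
$v = - \frac{1}{2699} \approx -0.00037051$
$3281 - v = 3281 - - \frac{1}{2699} = 3281 + \frac{1}{2699} = \frac{8855420}{2699}$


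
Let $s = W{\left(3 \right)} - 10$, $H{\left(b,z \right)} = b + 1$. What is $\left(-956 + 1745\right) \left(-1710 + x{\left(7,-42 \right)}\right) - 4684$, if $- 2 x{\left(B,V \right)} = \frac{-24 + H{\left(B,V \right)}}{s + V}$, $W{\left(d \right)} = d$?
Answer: $- \frac{66346138}{49} \approx -1.354 \cdot 10^{6}$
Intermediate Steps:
$H{\left(b,z \right)} = 1 + b$
$s = -7$ ($s = 3 - 10 = -7$)
$x{\left(B,V \right)} = - \frac{-23 + B}{2 \left(-7 + V\right)}$ ($x{\left(B,V \right)} = - \frac{\left(-24 + \left(1 + B\right)\right) \frac{1}{-7 + V}}{2} = - \frac{\left(-23 + B\right) \frac{1}{-7 + V}}{2} = - \frac{\frac{1}{-7 + V} \left(-23 + B\right)}{2} = - \frac{-23 + B}{2 \left(-7 + V\right)}$)
$\left(-956 + 1745\right) \left(-1710 + x{\left(7,-42 \right)}\right) - 4684 = \left(-956 + 1745\right) \left(-1710 + \frac{23 - 7}{2 \left(-7 - 42\right)}\right) - 4684 = 789 \left(-1710 + \frac{23 - 7}{2 \left(-49\right)}\right) - 4684 = 789 \left(-1710 + \frac{1}{2} \left(- \frac{1}{49}\right) 16\right) - 4684 = 789 \left(-1710 - \frac{8}{49}\right) - 4684 = 789 \left(- \frac{83798}{49}\right) - 4684 = - \frac{66116622}{49} - 4684 = - \frac{66346138}{49}$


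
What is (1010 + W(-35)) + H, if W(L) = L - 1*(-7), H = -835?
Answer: 147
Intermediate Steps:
W(L) = 7 + L (W(L) = L + 7 = 7 + L)
(1010 + W(-35)) + H = (1010 + (7 - 35)) - 835 = (1010 - 28) - 835 = 982 - 835 = 147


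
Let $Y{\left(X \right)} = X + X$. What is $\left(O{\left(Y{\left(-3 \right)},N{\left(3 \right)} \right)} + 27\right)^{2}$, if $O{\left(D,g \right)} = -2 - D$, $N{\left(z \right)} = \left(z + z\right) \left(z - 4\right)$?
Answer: $961$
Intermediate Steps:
$Y{\left(X \right)} = 2 X$
$N{\left(z \right)} = 2 z \left(-4 + z\right)$
$\left(O{\left(Y{\left(-3 \right)},N{\left(3 \right)} \right)} + 27\right)^{2} = \left(\left(-2 - 2 \left(-3\right)\right) + 27\right)^{2} = \left(\left(-2 - -6\right) + 27\right)^{2} = \left(\left(-2 + 6\right) + 27\right)^{2} = \left(4 + 27\right)^{2} = 31^{2} = 961$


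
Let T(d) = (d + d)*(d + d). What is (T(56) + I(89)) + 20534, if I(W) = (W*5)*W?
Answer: 72683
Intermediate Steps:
T(d) = 4*d**2 (T(d) = (2*d)*(2*d) = 4*d**2)
I(W) = 5*W**2 (I(W) = (5*W)*W = 5*W**2)
(T(56) + I(89)) + 20534 = (4*56**2 + 5*89**2) + 20534 = (4*3136 + 5*7921) + 20534 = (12544 + 39605) + 20534 = 52149 + 20534 = 72683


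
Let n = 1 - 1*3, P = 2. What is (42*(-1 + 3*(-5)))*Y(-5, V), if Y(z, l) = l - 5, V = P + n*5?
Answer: 8736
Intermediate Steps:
n = -2 (n = 1 - 3 = -2)
V = -8 (V = 2 - 2*5 = 2 - 10 = -8)
Y(z, l) = -5 + l
(42*(-1 + 3*(-5)))*Y(-5, V) = (42*(-1 + 3*(-5)))*(-5 - 8) = (42*(-1 - 15))*(-13) = (42*(-16))*(-13) = -672*(-13) = 8736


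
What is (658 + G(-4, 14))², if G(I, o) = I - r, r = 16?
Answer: 407044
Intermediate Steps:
G(I, o) = -16 + I (G(I, o) = I - 1*16 = I - 16 = -16 + I)
(658 + G(-4, 14))² = (658 + (-16 - 4))² = (658 - 20)² = 638² = 407044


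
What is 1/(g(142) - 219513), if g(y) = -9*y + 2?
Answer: -1/220789 ≈ -4.5292e-6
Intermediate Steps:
g(y) = 2 - 9*y
1/(g(142) - 219513) = 1/((2 - 9*142) - 219513) = 1/((2 - 1278) - 219513) = 1/(-1276 - 219513) = 1/(-220789) = -1/220789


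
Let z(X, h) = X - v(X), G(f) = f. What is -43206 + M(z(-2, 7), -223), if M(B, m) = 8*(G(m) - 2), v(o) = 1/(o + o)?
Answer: -45006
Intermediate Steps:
v(o) = 1/(2*o)
z(X, h) = X - 1/(2*X)
M(B, m) = -16 + 8*m (M(B, m) = 8*(m - 2) = 8*(-2 + m) = -16 + 8*m)
-43206 + M(z(-2, 7), -223) = -43206 + (-16 + 8*(-223)) = -43206 + (-16 - 1784) = -43206 - 1800 = -45006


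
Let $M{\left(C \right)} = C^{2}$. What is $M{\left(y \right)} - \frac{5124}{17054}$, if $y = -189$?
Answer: $\frac{304590405}{8527} \approx 35721.0$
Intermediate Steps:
$M{\left(y \right)} - \frac{5124}{17054} = \left(-189\right)^{2} - \frac{5124}{17054} = 35721 - \frac{2562}{8527} = \frac{304590405}{8527}$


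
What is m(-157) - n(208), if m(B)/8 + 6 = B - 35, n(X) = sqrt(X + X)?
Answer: -1584 - 4*sqrt(26) ≈ -1604.4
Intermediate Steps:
n(X) = sqrt(2)*sqrt(X) (n(X) = sqrt(2*X) = sqrt(2)*sqrt(X))
m(B) = -328 + 8*B (m(B) = -48 + 8*(B - 35) = -48 + 8*(-35 + B) = -48 + (-280 + 8*B) = -328 + 8*B)
m(-157) - n(208) = (-328 + 8*(-157)) - sqrt(2)*sqrt(208) = (-328 - 1256) - sqrt(2)*4*sqrt(13) = -1584 - 4*sqrt(26)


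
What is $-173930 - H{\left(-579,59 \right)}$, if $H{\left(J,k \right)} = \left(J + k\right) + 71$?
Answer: $-173481$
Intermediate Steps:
$H{\left(J,k \right)} = 71 + J + k$
$-173930 - H{\left(-579,59 \right)} = -173930 - \left(71 - 579 + 59\right) = -173930 - -449 = -173930 + 449 = -173481$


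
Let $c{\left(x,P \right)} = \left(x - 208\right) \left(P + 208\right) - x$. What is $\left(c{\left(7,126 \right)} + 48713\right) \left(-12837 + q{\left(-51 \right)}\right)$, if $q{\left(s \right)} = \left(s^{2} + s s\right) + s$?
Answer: $141637608$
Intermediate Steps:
$c{\left(x,P \right)} = - x + \left(-208 + x\right) \left(208 + P\right)$ ($c{\left(x,P \right)} = \left(-208 + x\right) \left(208 + P\right) - x = - x + \left(-208 + x\right) \left(208 + P\right)$)
$q{\left(s \right)} = s + 2 s^{2}$ ($q{\left(s \right)} = \left(s^{2} + s^{2}\right) + s = 2 s^{2} + s = s + 2 s^{2}$)
$\left(c{\left(7,126 \right)} + 48713\right) \left(-12837 + q{\left(-51 \right)}\right) = \left(\left(-43264 - 26208 + 207 \cdot 7 + 126 \cdot 7\right) + 48713\right) \left(-12837 - 51 \left(1 + 2 \left(-51\right)\right)\right) = \left(\left(-43264 - 26208 + 1449 + 882\right) + 48713\right) \left(-12837 - 51 \left(1 - 102\right)\right) = \left(-67141 + 48713\right) \left(-12837 - -5151\right) = - 18428 \left(-12837 + 5151\right) = \left(-18428\right) \left(-7686\right) = 141637608$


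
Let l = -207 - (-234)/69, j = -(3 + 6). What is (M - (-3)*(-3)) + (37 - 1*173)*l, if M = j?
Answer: 636474/23 ≈ 27673.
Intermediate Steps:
j = -9 (j = -1*9 = -9)
M = -9
l = -4683/23 (l = -207 - (-234)/69 = -207 - 1*(-78/23) = -207 + 78/23 = -4683/23 ≈ -203.61)
(M - (-3)*(-3)) + (37 - 1*173)*l = (-9 - (-3)*(-3)) + (37 - 1*173)*(-4683/23) = (-9 - 1*9) + (37 - 173)*(-4683/23) = (-9 - 9) - 136*(-4683/23) = -18 + 636888/23 = 636474/23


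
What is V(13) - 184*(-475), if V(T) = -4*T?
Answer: 87348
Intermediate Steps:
V(13) - 184*(-475) = -4*13 - 184*(-475) = -52 + 87400 = 87348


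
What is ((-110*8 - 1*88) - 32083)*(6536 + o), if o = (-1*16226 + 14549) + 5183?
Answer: -331898142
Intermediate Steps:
o = 3506 (o = (-16226 + 14549) + 5183 = -1677 + 5183 = 3506)
((-110*8 - 1*88) - 32083)*(6536 + o) = ((-110*8 - 1*88) - 32083)*(6536 + 3506) = ((-880 - 88) - 32083)*10042 = (-968 - 32083)*10042 = -33051*10042 = -331898142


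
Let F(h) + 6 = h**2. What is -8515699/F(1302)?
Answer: -8515699/1695198 ≈ -5.0234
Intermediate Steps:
F(h) = -6 + h**2
-8515699/F(1302) = -8515699/(-6 + 1302**2) = -8515699/(-6 + 1695204) = -8515699/1695198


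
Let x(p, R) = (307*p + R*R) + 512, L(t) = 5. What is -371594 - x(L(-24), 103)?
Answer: -384250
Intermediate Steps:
x(p, R) = 512 + R**2 + 307*p (x(p, R) = (307*p + R**2) + 512 = (R**2 + 307*p) + 512 = 512 + R**2 + 307*p)
-371594 - x(L(-24), 103) = -371594 - (512 + 103**2 + 307*5) = -371594 - (512 + 10609 + 1535) = -371594 - 1*12656 = -371594 - 12656 = -384250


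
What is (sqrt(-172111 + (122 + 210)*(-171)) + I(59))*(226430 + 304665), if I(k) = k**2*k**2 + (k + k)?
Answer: 6435532509505 + 531095*I*sqrt(228883) ≈ 6.4355e+12 + 2.5408e+8*I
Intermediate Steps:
I(k) = k**4 + 2*k
(sqrt(-172111 + (122 + 210)*(-171)) + I(59))*(226430 + 304665) = (sqrt(-172111 + (122 + 210)*(-171)) + 59*(2 + 59**3))*(226430 + 304665) = (sqrt(-172111 + 332*(-171)) + 59*(2 + 205379))*531095 = (sqrt(-172111 - 56772) + 59*205381)*531095 = (sqrt(-228883) + 12117479)*531095 = (I*sqrt(228883) + 12117479)*531095 = (12117479 + I*sqrt(228883))*531095 = 6435532509505 + 531095*I*sqrt(228883)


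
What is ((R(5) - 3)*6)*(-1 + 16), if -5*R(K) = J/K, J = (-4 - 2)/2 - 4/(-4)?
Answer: -1314/5 ≈ -262.80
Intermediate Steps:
J = -2 (J = -6*½ - 4*(-¼) = -3 + 1 = -2)
R(K) = 2/(5*K) (R(K) = -(-2)/(5*K) = 2/(5*K))
((R(5) - 3)*6)*(-1 + 16) = (((⅖)/5 - 3)*6)*(-1 + 16) = (((⅖)*(⅕) - 3)*6)*15 = ((2/25 - 3)*6)*15 = -73/25*6*15 = -438/25*15 = -1314/5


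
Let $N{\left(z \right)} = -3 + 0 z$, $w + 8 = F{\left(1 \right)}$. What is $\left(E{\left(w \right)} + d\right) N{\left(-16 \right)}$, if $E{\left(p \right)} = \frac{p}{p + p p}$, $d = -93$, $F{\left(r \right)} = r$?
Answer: $\frac{559}{2} \approx 279.5$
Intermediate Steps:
$w = -7$ ($w = -8 + 1 = -7$)
$N{\left(z \right)} = -3$ ($N{\left(z \right)} = -3 + 0 = -3$)
$E{\left(p \right)} = \frac{p}{p + p^{2}}$
$\left(E{\left(w \right)} + d\right) N{\left(-16 \right)} = \left(\frac{1}{1 - 7} - 93\right) \left(-3\right) = \left(\frac{1}{-6} - 93\right) \left(-3\right) = \left(- \frac{1}{6} - 93\right) \left(-3\right) = \left(- \frac{559}{6}\right) \left(-3\right) = \frac{559}{2}$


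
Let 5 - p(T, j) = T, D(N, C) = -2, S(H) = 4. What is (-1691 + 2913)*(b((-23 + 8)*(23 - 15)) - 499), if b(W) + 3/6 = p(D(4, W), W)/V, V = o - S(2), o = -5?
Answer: -5502055/9 ≈ -6.1134e+5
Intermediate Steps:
p(T, j) = 5 - T
V = -9 (V = -5 - 1*4 = -5 - 4 = -9)
b(W) = -23/18 (b(W) = -1/2 + (5 - 1*(-2))/(-9) = -1/2 + (5 + 2)*(-1/9) = -1/2 + 7*(-1/9) = -1/2 - 7/9 = -23/18)
(-1691 + 2913)*(b((-23 + 8)*(23 - 15)) - 499) = (-1691 + 2913)*(-23/18 - 499) = 1222*(-9005/18) = -5502055/9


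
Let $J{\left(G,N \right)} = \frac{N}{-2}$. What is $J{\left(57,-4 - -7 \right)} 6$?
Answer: $-9$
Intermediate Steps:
$J{\left(G,N \right)} = - \frac{N}{2}$ ($J{\left(G,N \right)} = N \left(- \frac{1}{2}\right) = - \frac{N}{2}$)
$J{\left(57,-4 - -7 \right)} 6 = - \frac{-4 - -7}{2} \cdot 6 = - \frac{-4 + 7}{2} \cdot 6 = \left(- \frac{1}{2}\right) 3 \cdot 6 = \left(- \frac{3}{2}\right) 6 = -9$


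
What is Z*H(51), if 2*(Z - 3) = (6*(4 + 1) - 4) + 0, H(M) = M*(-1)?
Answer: -816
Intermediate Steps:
H(M) = -M
Z = 16 (Z = 3 + ((6*(4 + 1) - 4) + 0)/2 = 3 + ((6*5 - 4) + 0)/2 = 3 + ((30 - 4) + 0)/2 = 3 + (26 + 0)/2 = 3 + (½)*26 = 3 + 13 = 16)
Z*H(51) = 16*(-1*51) = 16*(-51) = -816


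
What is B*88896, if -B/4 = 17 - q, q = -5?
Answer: -7822848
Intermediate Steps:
B = -88 (B = -4*(17 - 1*(-5)) = -4*(17 + 5) = -4*22 = -88)
B*88896 = -88*88896 = -7822848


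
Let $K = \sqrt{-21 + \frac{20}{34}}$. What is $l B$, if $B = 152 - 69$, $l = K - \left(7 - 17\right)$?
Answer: $830 + \frac{83 i \sqrt{5899}}{17} \approx 830.0 + 374.99 i$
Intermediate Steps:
$K = \frac{i \sqrt{5899}}{17}$ ($K = \sqrt{-21 + 20 \cdot \frac{1}{34}} = \sqrt{-21 + \frac{10}{17}} = \sqrt{- \frac{347}{17}} = \frac{i \sqrt{5899}}{17} \approx 4.5179 i$)
$l = 10 + \frac{i \sqrt{5899}}{17}$ ($l = \frac{i \sqrt{5899}}{17} - \left(7 - 17\right) = \frac{i \sqrt{5899}}{17} - -10 = \frac{i \sqrt{5899}}{17} + 10 = 10 + \frac{i \sqrt{5899}}{17} \approx 10.0 + 4.5179 i$)
$B = 83$ ($B = 152 - 69 = 83$)
$l B = \left(10 + \frac{i \sqrt{5899}}{17}\right) 83 = 830 + \frac{83 i \sqrt{5899}}{17}$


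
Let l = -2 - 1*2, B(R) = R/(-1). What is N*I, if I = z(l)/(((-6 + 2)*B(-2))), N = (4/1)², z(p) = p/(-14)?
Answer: -4/7 ≈ -0.57143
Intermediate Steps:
B(R) = -R (B(R) = R*(-1) = -R)
l = -4 (l = -2 - 2 = -4)
z(p) = -p/14 (z(p) = p*(-1/14) = -p/14)
N = 16 (N = (4*1)² = 4² = 16)
I = -1/28 (I = (-1/14*(-4))/(((-6 + 2)*(-1*(-2)))) = 2/(7*((-4*2))) = (2/7)/(-8) = (2/7)*(-⅛) = -1/28 ≈ -0.035714)
N*I = 16*(-1/28) = -4/7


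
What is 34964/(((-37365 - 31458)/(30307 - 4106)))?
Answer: -916091764/68823 ≈ -13311.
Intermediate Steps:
34964/(((-37365 - 31458)/(30307 - 4106))) = 34964/((-68823/26201)) = 34964/((-68823*1/26201)) = 34964/(-68823/26201) = 34964*(-26201/68823) = -916091764/68823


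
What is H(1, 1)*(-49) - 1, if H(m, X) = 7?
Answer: -344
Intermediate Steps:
H(1, 1)*(-49) - 1 = 7*(-49) - 1 = -343 - 1 = -344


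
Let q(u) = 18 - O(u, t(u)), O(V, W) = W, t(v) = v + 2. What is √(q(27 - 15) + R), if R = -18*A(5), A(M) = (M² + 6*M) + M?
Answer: 2*I*√269 ≈ 32.802*I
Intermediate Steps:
A(M) = M² + 7*M
t(v) = 2 + v
q(u) = 16 - u (q(u) = 18 - (2 + u) = 18 + (-2 - u) = 16 - u)
R = -1080 (R = -90*(7 + 5) = -90*12 = -18*60 = -1080)
√(q(27 - 15) + R) = √((16 - (27 - 15)) - 1080) = √((16 - 1*12) - 1080) = √((16 - 12) - 1080) = √(4 - 1080) = √(-1076) = 2*I*√269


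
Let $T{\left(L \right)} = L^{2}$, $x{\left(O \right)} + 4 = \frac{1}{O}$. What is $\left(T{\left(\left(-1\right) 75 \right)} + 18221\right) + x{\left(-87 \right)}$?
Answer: $\frac{2074253}{87} \approx 23842.0$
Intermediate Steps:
$x{\left(O \right)} = -4 + \frac{1}{O}$
$\left(T{\left(\left(-1\right) 75 \right)} + 18221\right) + x{\left(-87 \right)} = \left(\left(\left(-1\right) 75\right)^{2} + 18221\right) - \left(4 - \frac{1}{-87}\right) = \left(\left(-75\right)^{2} + 18221\right) - \frac{349}{87} = \left(5625 + 18221\right) - \frac{349}{87} = 23846 - \frac{349}{87} = \frac{2074253}{87}$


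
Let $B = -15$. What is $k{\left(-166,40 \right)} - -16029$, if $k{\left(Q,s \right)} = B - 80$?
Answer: $15934$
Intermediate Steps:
$k{\left(Q,s \right)} = -95$ ($k{\left(Q,s \right)} = -15 - 80 = -95$)
$k{\left(-166,40 \right)} - -16029 = -95 - -16029 = -95 + 16029 = 15934$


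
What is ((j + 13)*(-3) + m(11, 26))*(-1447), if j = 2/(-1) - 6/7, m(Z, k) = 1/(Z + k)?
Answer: 11393678/259 ≈ 43991.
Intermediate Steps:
j = -20/7 (j = 2*(-1) - 6*1/7 = -2 - 6/7 = -20/7 ≈ -2.8571)
((j + 13)*(-3) + m(11, 26))*(-1447) = ((-20/7 + 13)*(-3) + 1/(11 + 26))*(-1447) = ((71/7)*(-3) + 1/37)*(-1447) = (-213/7 + 1/37)*(-1447) = -7874/259*(-1447) = 11393678/259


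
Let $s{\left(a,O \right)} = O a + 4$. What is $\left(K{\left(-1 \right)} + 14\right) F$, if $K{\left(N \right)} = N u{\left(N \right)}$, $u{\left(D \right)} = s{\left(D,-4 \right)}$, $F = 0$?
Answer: $0$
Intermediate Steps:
$s{\left(a,O \right)} = 4 + O a$
$u{\left(D \right)} = 4 - 4 D$
$K{\left(N \right)} = N \left(4 - 4 N\right)$
$\left(K{\left(-1 \right)} + 14\right) F = \left(4 \left(-1\right) \left(1 - -1\right) + 14\right) 0 = \left(4 \left(-1\right) \left(1 + 1\right) + 14\right) 0 = \left(4 \left(-1\right) 2 + 14\right) 0 = \left(-8 + 14\right) 0 = 6 \cdot 0 = 0$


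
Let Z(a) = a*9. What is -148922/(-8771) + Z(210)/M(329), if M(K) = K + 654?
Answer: 162967516/8621893 ≈ 18.902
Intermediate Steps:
M(K) = 654 + K
Z(a) = 9*a
-148922/(-8771) + Z(210)/M(329) = -148922/(-8771) + (9*210)/(654 + 329) = -148922*(-1/8771) + 1890/983 = 148922/8771 + 1890*(1/983) = 148922/8771 + 1890/983 = 162967516/8621893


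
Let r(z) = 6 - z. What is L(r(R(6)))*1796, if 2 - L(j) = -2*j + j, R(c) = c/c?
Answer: 12572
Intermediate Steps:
R(c) = 1
L(j) = 2 + j (L(j) = 2 - (-2*j + j) = 2 - (-1)*j = 2 + j)
L(r(R(6)))*1796 = (2 + (6 - 1*1))*1796 = (2 + (6 - 1))*1796 = (2 + 5)*1796 = 7*1796 = 12572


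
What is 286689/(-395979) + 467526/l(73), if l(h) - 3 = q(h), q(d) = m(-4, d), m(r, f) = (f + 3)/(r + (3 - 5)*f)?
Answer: 4628244078569/24682691 ≈ 1.8751e+5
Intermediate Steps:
m(r, f) = (3 + f)/(r - 2*f)
q(d) = (3 + d)/(-4 - 2*d)
l(h) = 3 + (-3 - h)/(2*(2 + h))
286689/(-395979) + 467526/l(73) = 286689/(-395979) + 467526/(((9 + 5*73)/(2*(2 + 73)))) = 286689*(-1/395979) + 467526/(((½)*(9 + 365)/75)) = -95563/131993 + 467526/(((½)*(1/75)*374)) = -95563/131993 + 467526/(187/75) = -95563/131993 + 467526*(75/187) = -95563/131993 + 35064450/187 = 4628244078569/24682691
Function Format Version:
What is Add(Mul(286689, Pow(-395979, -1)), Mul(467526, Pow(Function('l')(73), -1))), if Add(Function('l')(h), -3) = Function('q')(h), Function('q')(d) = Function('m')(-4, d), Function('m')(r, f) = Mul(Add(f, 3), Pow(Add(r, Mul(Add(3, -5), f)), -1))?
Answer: Rational(4628244078569, 24682691) ≈ 1.8751e+5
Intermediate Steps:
Function('m')(r, f) = Mul(Pow(Add(r, Mul(-2, f)), -1), Add(3, f)) (Function('m')(r, f) = Mul(Add(3, f), Pow(Add(r, Mul(-2, f)), -1)) = Mul(Pow(Add(r, Mul(-2, f)), -1), Add(3, f)))
Function('q')(d) = Mul(Pow(Add(-4, Mul(-2, d)), -1), Add(3, d))
Function('l')(h) = Add(3, Mul(Rational(1, 2), Pow(Add(2, h), -1), Add(-3, Mul(-1, h))))
Add(Mul(286689, Pow(-395979, -1)), Mul(467526, Pow(Function('l')(73), -1))) = Add(Mul(286689, Pow(-395979, -1)), Mul(467526, Pow(Mul(Rational(1, 2), Pow(Add(2, 73), -1), Add(9, Mul(5, 73))), -1))) = Add(Mul(286689, Rational(-1, 395979)), Mul(467526, Pow(Mul(Rational(1, 2), Pow(75, -1), Add(9, 365)), -1))) = Add(Rational(-95563, 131993), Mul(467526, Pow(Mul(Rational(1, 2), Rational(1, 75), 374), -1))) = Add(Rational(-95563, 131993), Mul(467526, Pow(Rational(187, 75), -1))) = Add(Rational(-95563, 131993), Mul(467526, Rational(75, 187))) = Add(Rational(-95563, 131993), Rational(35064450, 187)) = Rational(4628244078569, 24682691)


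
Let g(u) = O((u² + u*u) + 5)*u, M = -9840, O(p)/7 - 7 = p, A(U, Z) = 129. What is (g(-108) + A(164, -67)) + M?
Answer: -17654751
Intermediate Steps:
O(p) = 49 + 7*p
g(u) = u*(84 + 14*u²) (g(u) = (49 + 7*((u² + u*u) + 5))*u = (49 + 7*((u² + u²) + 5))*u = (49 + 7*(2*u² + 5))*u = (49 + 7*(5 + 2*u²))*u = (49 + (35 + 14*u²))*u = (84 + 14*u²)*u = u*(84 + 14*u²))
(g(-108) + A(164, -67)) + M = (14*(-108)*(6 + (-108)²) + 129) - 9840 = (14*(-108)*(6 + 11664) + 129) - 9840 = (14*(-108)*11670 + 129) - 9840 = (-17645040 + 129) - 9840 = -17644911 - 9840 = -17654751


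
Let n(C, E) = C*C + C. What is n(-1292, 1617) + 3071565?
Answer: 4739537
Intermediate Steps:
n(C, E) = C + C² (n(C, E) = C² + C = C + C²)
n(-1292, 1617) + 3071565 = -1292*(1 - 1292) + 3071565 = -1292*(-1291) + 3071565 = 1667972 + 3071565 = 4739537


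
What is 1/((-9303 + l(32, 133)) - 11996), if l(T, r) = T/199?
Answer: -199/4238469 ≈ -4.6951e-5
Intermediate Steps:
l(T, r) = T/199 (l(T, r) = T*(1/199) = T/199)
1/((-9303 + l(32, 133)) - 11996) = 1/((-9303 + (1/199)*32) - 11996) = 1/((-9303 + 32/199) - 11996) = 1/(-1851265/199 - 11996) = 1/(-4238469/199) = -199/4238469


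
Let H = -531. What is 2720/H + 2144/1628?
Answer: -822424/216117 ≈ -3.8055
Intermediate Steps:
2720/H + 2144/1628 = 2720/(-531) + 2144/1628 = 2720*(-1/531) + 2144*(1/1628) = -2720/531 + 536/407 = -822424/216117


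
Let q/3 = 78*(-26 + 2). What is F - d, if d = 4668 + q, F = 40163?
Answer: 41111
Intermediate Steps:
q = -5616 (q = 3*(78*(-26 + 2)) = 3*(78*(-24)) = 3*(-1872) = -5616)
d = -948 (d = 4668 - 5616 = -948)
F - d = 40163 - 1*(-948) = 40163 + 948 = 41111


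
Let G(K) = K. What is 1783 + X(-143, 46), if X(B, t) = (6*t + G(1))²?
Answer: 78512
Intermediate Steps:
X(B, t) = (1 + 6*t)² (X(B, t) = (6*t + 1)² = (1 + 6*t)²)
1783 + X(-143, 46) = 1783 + (1 + 6*46)² = 1783 + (1 + 276)² = 1783 + 277² = 1783 + 76729 = 78512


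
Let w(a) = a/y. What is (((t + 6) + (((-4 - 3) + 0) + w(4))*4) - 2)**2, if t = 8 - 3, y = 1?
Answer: 9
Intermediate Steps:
t = 5
w(a) = a (w(a) = a/1 = a*1 = a)
(((t + 6) + (((-4 - 3) + 0) + w(4))*4) - 2)**2 = (((5 + 6) + (((-4 - 3) + 0) + 4)*4) - 2)**2 = ((11 + ((-7 + 0) + 4)*4) - 2)**2 = ((11 + (-7 + 4)*4) - 2)**2 = ((11 - 3*4) - 2)**2 = ((11 - 12) - 2)**2 = (-1 - 2)**2 = (-3)**2 = 9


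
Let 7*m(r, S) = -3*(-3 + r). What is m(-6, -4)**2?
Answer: 729/49 ≈ 14.878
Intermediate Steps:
m(r, S) = 9/7 - 3*r/7 (m(r, S) = (-3*(-3 + r))/7 = (9 - 3*r)/7 = 9/7 - 3*r/7)
m(-6, -4)**2 = (9/7 - 3/7*(-6))**2 = (9/7 + 18/7)**2 = (27/7)**2 = 729/49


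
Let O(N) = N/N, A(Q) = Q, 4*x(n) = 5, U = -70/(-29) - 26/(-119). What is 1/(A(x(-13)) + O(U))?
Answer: 4/9 ≈ 0.44444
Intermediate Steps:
U = 9084/3451 (U = -70*(-1/29) - 26*(-1/119) = 70/29 + 26/119 = 9084/3451 ≈ 2.6323)
x(n) = 5/4 (x(n) = (¼)*5 = 5/4)
O(N) = 1
1/(A(x(-13)) + O(U)) = 1/(5/4 + 1) = 1/(9/4) = 4/9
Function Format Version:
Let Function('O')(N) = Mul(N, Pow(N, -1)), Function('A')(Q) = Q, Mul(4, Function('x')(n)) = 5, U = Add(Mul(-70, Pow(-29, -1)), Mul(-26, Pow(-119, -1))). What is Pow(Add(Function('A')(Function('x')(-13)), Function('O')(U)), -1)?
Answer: Rational(4, 9) ≈ 0.44444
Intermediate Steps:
U = Rational(9084, 3451) (U = Add(Mul(-70, Rational(-1, 29)), Mul(-26, Rational(-1, 119))) = Add(Rational(70, 29), Rational(26, 119)) = Rational(9084, 3451) ≈ 2.6323)
Function('x')(n) = Rational(5, 4) (Function('x')(n) = Mul(Rational(1, 4), 5) = Rational(5, 4))
Function('O')(N) = 1
Pow(Add(Function('A')(Function('x')(-13)), Function('O')(U)), -1) = Pow(Add(Rational(5, 4), 1), -1) = Pow(Rational(9, 4), -1) = Rational(4, 9)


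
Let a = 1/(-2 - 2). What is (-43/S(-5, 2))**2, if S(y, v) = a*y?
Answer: 29584/25 ≈ 1183.4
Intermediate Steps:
a = -1/4 (a = 1/(-4) = -1/4 ≈ -0.25000)
S(y, v) = -y/4
(-43/S(-5, 2))**2 = (-43/((-1/4*(-5))))**2 = (-43/5/4)**2 = (-43*4/5)**2 = (-172/5)**2 = 29584/25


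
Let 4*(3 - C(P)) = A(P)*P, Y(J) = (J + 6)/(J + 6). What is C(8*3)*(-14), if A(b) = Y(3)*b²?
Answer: 48342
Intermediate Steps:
Y(J) = 1 (Y(J) = (6 + J)/(6 + J) = 1)
A(b) = b² (A(b) = 1*b² = b²)
C(P) = 3 - P³/4 (C(P) = 3 - P²*P/4 = 3 - P³/4)
C(8*3)*(-14) = (3 - (8*3)³/4)*(-14) = (3 - ¼*24³)*(-14) = (3 - ¼*13824)*(-14) = (3 - 3456)*(-14) = -3453*(-14) = 48342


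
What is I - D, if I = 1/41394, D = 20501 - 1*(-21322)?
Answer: -1731221261/41394 ≈ -41823.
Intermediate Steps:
D = 41823 (D = 20501 + 21322 = 41823)
I = 1/41394 ≈ 2.4158e-5
I - D = 1/41394 - 1*41823 = 1/41394 - 41823 = -1731221261/41394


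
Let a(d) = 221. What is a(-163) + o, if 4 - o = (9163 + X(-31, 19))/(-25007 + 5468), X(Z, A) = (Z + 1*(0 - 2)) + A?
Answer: 4405424/19539 ≈ 225.47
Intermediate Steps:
X(Z, A) = -2 + A + Z (X(Z, A) = (Z + 1*(-2)) + A = (Z - 2) + A = (-2 + Z) + A = -2 + A + Z)
o = 87305/19539 (o = 4 - (9163 + (-2 + 19 - 31))/(-25007 + 5468) = 4 - (9163 - 14)/(-19539) = 4 - 9149*(-1)/19539 = 4 - 1*(-9149/19539) = 4 + 9149/19539 = 87305/19539 ≈ 4.4682)
a(-163) + o = 221 + 87305/19539 = 4405424/19539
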